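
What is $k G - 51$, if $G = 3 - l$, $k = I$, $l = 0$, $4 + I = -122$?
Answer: $-429$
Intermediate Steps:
$I = -126$ ($I = -4 - 122 = -126$)
$k = -126$
$G = 3$ ($G = 3 - 0 = 3 + 0 = 3$)
$k G - 51 = \left(-126\right) 3 - 51 = -378 - 51 = -429$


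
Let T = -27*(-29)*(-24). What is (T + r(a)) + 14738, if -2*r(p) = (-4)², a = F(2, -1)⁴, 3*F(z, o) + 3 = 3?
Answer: -4062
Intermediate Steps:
F(z, o) = 0 (F(z, o) = -1 + (⅓)*3 = -1 + 1 = 0)
a = 0 (a = 0⁴ = 0)
T = -18792 (T = 783*(-24) = -18792)
r(p) = -8 (r(p) = -½*(-4)² = -½*16 = -8)
(T + r(a)) + 14738 = (-18792 - 8) + 14738 = -18800 + 14738 = -4062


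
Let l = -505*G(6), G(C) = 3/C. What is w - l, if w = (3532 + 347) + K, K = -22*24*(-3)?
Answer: 11431/2 ≈ 5715.5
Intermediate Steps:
l = -505/2 (l = -1515/6 = -505*½ = -505/2 ≈ -252.50)
K = 1584 (K = -528*(-3) = 1584)
w = 5463 (w = (3532 + 347) + 1584 = 3879 + 1584 = 5463)
w - l = 5463 - 1*(-505/2) = 5463 + 505/2 = 11431/2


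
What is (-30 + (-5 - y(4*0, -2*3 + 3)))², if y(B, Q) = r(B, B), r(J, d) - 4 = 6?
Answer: 2025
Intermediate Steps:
r(J, d) = 10 (r(J, d) = 4 + 6 = 10)
y(B, Q) = 10
(-30 + (-5 - y(4*0, -2*3 + 3)))² = (-30 + (-5 - 1*10))² = (-30 + (-5 - 10))² = (-30 - 15)² = (-45)² = 2025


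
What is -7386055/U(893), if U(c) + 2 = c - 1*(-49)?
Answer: -1477211/188 ≈ -7857.5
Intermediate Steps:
U(c) = 47 + c (U(c) = -2 + (c - 1*(-49)) = -2 + (c + 49) = -2 + (49 + c) = 47 + c)
-7386055/U(893) = -7386055/(47 + 893) = -7386055/940 = -7386055*1/940 = -1477211/188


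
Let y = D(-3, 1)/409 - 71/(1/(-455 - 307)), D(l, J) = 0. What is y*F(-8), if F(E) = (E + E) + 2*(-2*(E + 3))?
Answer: 216408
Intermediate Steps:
F(E) = -12 - 2*E (F(E) = 2*E + 2*(-2*(3 + E)) = 2*E + 2*(-6 - 2*E) = 2*E + (-12 - 4*E) = -12 - 2*E)
y = 54102 (y = 0/409 - 71/(1/(-455 - 307)) = 0*(1/409) - 71/(1/(-762)) = 0 - 71/(-1/762) = 0 - 71*(-762) = 0 + 54102 = 54102)
y*F(-8) = 54102*(-12 - 2*(-8)) = 54102*(-12 + 16) = 54102*4 = 216408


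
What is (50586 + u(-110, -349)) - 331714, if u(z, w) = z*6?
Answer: -281788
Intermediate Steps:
u(z, w) = 6*z
(50586 + u(-110, -349)) - 331714 = (50586 + 6*(-110)) - 331714 = (50586 - 660) - 331714 = 49926 - 331714 = -281788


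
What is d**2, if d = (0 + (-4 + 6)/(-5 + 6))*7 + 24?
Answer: 1444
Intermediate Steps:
d = 38 (d = (0 + 2/1)*7 + 24 = (0 + 2*1)*7 + 24 = (0 + 2)*7 + 24 = 2*7 + 24 = 14 + 24 = 38)
d**2 = 38**2 = 1444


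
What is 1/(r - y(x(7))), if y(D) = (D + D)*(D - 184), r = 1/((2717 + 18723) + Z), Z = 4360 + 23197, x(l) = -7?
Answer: -48997/131017977 ≈ -0.00037397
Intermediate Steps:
Z = 27557
r = 1/48997 (r = 1/((2717 + 18723) + 27557) = 1/(21440 + 27557) = 1/48997 ≈ 2.0409e-5)
y(D) = 2*D*(-184 + D) (y(D) = (2*D)*(-184 + D) = 2*D*(-184 + D))
1/(r - y(x(7))) = 1/(1/48997 - 2*(-7)*(-184 - 7)) = 1/(1/48997 - 2*(-7)*(-191)) = 1/(1/48997 - 1*2674) = 1/(1/48997 - 2674) = 1/(-131017977/48997) = -48997/131017977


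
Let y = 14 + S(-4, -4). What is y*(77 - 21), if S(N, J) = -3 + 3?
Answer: 784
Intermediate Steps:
S(N, J) = 0
y = 14 (y = 14 + 0 = 14)
y*(77 - 21) = 14*(77 - 21) = 14*56 = 784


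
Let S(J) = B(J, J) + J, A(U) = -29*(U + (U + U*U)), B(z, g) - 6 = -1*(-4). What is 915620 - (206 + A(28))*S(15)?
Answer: 1519470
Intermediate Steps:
B(z, g) = 10 (B(z, g) = 6 - 1*(-4) = 6 + 4 = 10)
A(U) = -58*U - 29*U² (A(U) = -29*(U + (U + U²)) = -29*(U² + 2*U) = -58*U - 29*U²)
S(J) = 10 + J
915620 - (206 + A(28))*S(15) = 915620 - (206 - 29*28*(2 + 28))*(10 + 15) = 915620 - (206 - 29*28*30)*25 = 915620 - (206 - 24360)*25 = 915620 - (-24154)*25 = 915620 - 1*(-603850) = 915620 + 603850 = 1519470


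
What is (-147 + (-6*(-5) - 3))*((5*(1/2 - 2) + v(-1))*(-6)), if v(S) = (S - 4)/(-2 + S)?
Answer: -4200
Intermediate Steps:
v(S) = (-4 + S)/(-2 + S)
(-147 + (-6*(-5) - 3))*((5*(1/2 - 2) + v(-1))*(-6)) = (-147 + (-6*(-5) - 3))*((5*(1/2 - 2) + (-4 - 1)/(-2 - 1))*(-6)) = (-147 + (30 - 3))*((5*(1/2 - 2) - 5/(-3))*(-6)) = (-147 + 27)*((5*(-3/2) - 1/3*(-5))*(-6)) = -120*(-15/2 + 5/3)*(-6) = -(-700)*(-6) = -120*35 = -4200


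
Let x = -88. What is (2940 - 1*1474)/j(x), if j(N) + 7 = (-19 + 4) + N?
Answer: -733/55 ≈ -13.327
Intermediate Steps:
j(N) = -22 + N (j(N) = -7 + ((-19 + 4) + N) = -7 + (-15 + N) = -22 + N)
(2940 - 1*1474)/j(x) = (2940 - 1*1474)/(-22 - 88) = (2940 - 1474)/(-110) = 1466*(-1/110) = -733/55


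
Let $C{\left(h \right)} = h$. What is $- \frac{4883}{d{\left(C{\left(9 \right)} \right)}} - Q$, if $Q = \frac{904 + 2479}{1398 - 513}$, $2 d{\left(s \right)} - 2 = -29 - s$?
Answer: $\frac{1420187}{5310} \approx 267.46$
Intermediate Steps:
$d{\left(s \right)} = - \frac{27}{2} - \frac{s}{2}$ ($d{\left(s \right)} = 1 + \frac{-29 - s}{2} = 1 - \left(\frac{29}{2} + \frac{s}{2}\right) = - \frac{27}{2} - \frac{s}{2}$)
$Q = \frac{3383}{885} \approx 3.8226$
$- \frac{4883}{d{\left(C{\left(9 \right)} \right)}} - Q = - \frac{4883}{- \frac{27}{2} - \frac{9}{2}} - \frac{3383}{885} = - \frac{4883}{-18} - \frac{3383}{885} = \left(-4883\right) \left(- \frac{1}{18}\right) - \frac{3383}{885} = \frac{4883}{18} - \frac{3383}{885} = \frac{1420187}{5310}$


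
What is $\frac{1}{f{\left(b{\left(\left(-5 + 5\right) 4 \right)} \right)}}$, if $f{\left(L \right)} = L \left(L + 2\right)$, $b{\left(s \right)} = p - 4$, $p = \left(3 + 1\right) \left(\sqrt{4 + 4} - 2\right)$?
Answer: $- \frac{31}{56} - \frac{11 \sqrt{2}}{28} \approx -1.1092$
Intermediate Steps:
$p = -8 + 8 \sqrt{2}$ ($p = 4 \left(\sqrt{8} - 2\right) = 4 \left(2 \sqrt{2} - 2\right) = 4 \left(-2 + 2 \sqrt{2}\right) = -8 + 8 \sqrt{2} \approx 3.3137$)
$b{\left(s \right)} = -12 + 8 \sqrt{2}$ ($b{\left(s \right)} = \left(-8 + 8 \sqrt{2}\right) - 4 = -12 + 8 \sqrt{2}$)
$f{\left(L \right)} = L \left(2 + L\right)$
$\frac{1}{f{\left(b{\left(\left(-5 + 5\right) 4 \right)} \right)}} = \frac{1}{\left(-12 + 8 \sqrt{2}\right) \left(2 - \left(12 - 8 \sqrt{2}\right)\right)} = \frac{1}{\left(-12 + 8 \sqrt{2}\right) \left(-10 + 8 \sqrt{2}\right)}$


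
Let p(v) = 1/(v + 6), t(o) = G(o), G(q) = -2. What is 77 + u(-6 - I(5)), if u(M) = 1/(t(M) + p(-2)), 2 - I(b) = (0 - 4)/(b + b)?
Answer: 535/7 ≈ 76.429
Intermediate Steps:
I(b) = 2 + 2/b (I(b) = 2 - (0 - 4)/(b + b) = 2 - (-4)/(2*b) = 2 - (-4)*1/(2*b) = 2 - (-2)/b = 2 + 2/b)
t(o) = -2
p(v) = 1/(6 + v)
u(M) = -4/7 (u(M) = 1/(-2 + 1/(6 - 2)) = 1/(-2 + 1/4) = 1/(-7/4) = -4/7)
77 + u(-6 - I(5)) = 77 - 4/7 = 535/7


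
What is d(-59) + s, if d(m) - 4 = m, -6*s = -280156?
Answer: 139913/3 ≈ 46638.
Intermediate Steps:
s = 140078/3 (s = -1/6*(-280156) = 140078/3 ≈ 46693.)
d(m) = 4 + m
d(-59) + s = (4 - 59) + 140078/3 = -55 + 140078/3 = 139913/3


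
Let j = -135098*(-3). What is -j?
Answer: -405294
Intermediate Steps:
j = 405294
-j = -1*405294 = -405294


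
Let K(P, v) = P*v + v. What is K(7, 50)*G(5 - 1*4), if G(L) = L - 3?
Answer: -800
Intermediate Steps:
K(P, v) = v + P*v
G(L) = -3 + L
K(7, 50)*G(5 - 1*4) = (50*(1 + 7))*(-3 + (5 - 1*4)) = (50*8)*(-3 + (5 - 4)) = 400*(-3 + 1) = 400*(-2) = -800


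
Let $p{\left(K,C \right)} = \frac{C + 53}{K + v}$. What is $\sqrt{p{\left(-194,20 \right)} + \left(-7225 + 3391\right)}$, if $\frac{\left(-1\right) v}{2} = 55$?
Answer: $\frac{i \sqrt{22146571}}{76} \approx 61.921 i$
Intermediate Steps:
$v = -110$ ($v = \left(-2\right) 55 = -110$)
$p{\left(K,C \right)} = \frac{53 + C}{-110 + K}$ ($p{\left(K,C \right)} = \frac{C + 53}{K - 110} = \frac{53 + C}{-110 + K}$)
$\sqrt{p{\left(-194,20 \right)} + \left(-7225 + 3391\right)} = \sqrt{\frac{53 + 20}{-110 - 194} + \left(-7225 + 3391\right)} = \sqrt{\frac{1}{-304} \cdot 73 - 3834} = \sqrt{\left(- \frac{1}{304}\right) 73 - 3834} = \sqrt{- \frac{73}{304} - 3834} = \sqrt{- \frac{1165609}{304}} = \frac{i \sqrt{22146571}}{76}$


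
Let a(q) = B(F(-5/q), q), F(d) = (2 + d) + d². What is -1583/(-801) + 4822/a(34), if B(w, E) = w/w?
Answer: 3864005/801 ≈ 4824.0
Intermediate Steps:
F(d) = 2 + d + d²
B(w, E) = 1
a(q) = 1
-1583/(-801) + 4822/a(34) = -1583/(-801) + 4822/1 = -1583*(-1/801) + 4822*1 = 1583/801 + 4822 = 3864005/801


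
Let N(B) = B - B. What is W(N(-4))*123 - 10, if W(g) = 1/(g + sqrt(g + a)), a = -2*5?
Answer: -10 - 123*I*sqrt(10)/10 ≈ -10.0 - 38.896*I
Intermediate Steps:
a = -10
N(B) = 0
W(g) = 1/(g + sqrt(-10 + g)) (W(g) = 1/(g + sqrt(g - 10)) = 1/(g + sqrt(-10 + g)))
W(N(-4))*123 - 10 = 123/(0 + sqrt(-10 + 0)) - 10 = 123/(0 + sqrt(-10)) - 10 = 123/(0 + I*sqrt(10)) - 10 = 123/(I*sqrt(10)) - 10 = -I*sqrt(10)/10*123 - 10 = -123*I*sqrt(10)/10 - 10 = -10 - 123*I*sqrt(10)/10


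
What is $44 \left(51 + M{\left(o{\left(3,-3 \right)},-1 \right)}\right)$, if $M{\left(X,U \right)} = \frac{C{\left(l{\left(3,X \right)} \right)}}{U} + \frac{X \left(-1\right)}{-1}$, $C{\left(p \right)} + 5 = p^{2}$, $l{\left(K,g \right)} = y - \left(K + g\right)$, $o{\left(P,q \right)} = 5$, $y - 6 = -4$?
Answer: $1100$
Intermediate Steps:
$y = 2$ ($y = 6 - 4 = 2$)
$l{\left(K,g \right)} = 2 - K - g$ ($l{\left(K,g \right)} = 2 - \left(K + g\right) = 2 - K - g$)
$C{\left(p \right)} = -5 + p^{2}$
$M{\left(X,U \right)} = X + \frac{-5 + \left(-1 - X\right)^{2}}{U}$ ($M{\left(X,U \right)} = \frac{-5 + \left(2 - 3 - X\right)^{2}}{U} + \frac{X \left(-1\right)}{-1} = \frac{-5 + \left(2 - 3 - X\right)^{2}}{U} + - X \left(-1\right) = \frac{-5 + \left(-1 - X\right)^{2}}{U} + X = X + \frac{-5 + \left(-1 - X\right)^{2}}{U}$)
$44 \left(51 + M{\left(o{\left(3,-3 \right)},-1 \right)}\right) = 44 \left(51 + \frac{-5 + \left(1 + 5\right)^{2} - 5}{-1}\right) = 44 \left(51 - \left(-5 + 6^{2} - 5\right)\right) = 44 \left(51 - \left(-5 + 36 - 5\right)\right) = 44 \left(51 - 26\right) = 44 \cdot 25 = 1100$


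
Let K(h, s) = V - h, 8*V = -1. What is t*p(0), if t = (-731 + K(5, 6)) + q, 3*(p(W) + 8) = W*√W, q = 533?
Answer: 1625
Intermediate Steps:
V = -⅛ (V = (⅛)*(-1) = -⅛ ≈ -0.12500)
K(h, s) = -⅛ - h
p(W) = -8 + W^(3/2)/3 (p(W) = -8 + (W*√W)/3 = -8 + W^(3/2)/3)
t = -1625/8 (t = (-731 + (-⅛ - 1*5)) + 533 = (-731 + (-⅛ - 5)) + 533 = (-731 - 41/8) + 533 = -5889/8 + 533 = -1625/8 ≈ -203.13)
t*p(0) = -1625*(-8 + 0^(3/2)/3)/8 = -1625*(-8 + (⅓)*0)/8 = -1625*(-8 + 0)/8 = -1625/8*(-8) = 1625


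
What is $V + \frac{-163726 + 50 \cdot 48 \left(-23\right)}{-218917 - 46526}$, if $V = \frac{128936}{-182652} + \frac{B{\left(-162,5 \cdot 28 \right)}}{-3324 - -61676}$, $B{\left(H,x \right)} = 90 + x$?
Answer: $\frac{14474253069037}{117880023377928} \approx 0.12279$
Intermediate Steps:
$V = - \frac{935207939}{1332263688}$ ($V = \frac{128936}{-182652} + \frac{90 + 5 \cdot 28}{-3324 - -61676} = 128936 \left(- \frac{1}{182652}\right) + \frac{90 + 140}{-3324 + 61676} = - \frac{32234}{45663} + \frac{230}{58352} = - \frac{32234}{45663} + 230 \cdot \frac{1}{58352} = - \frac{32234}{45663} + \frac{115}{29176} = - \frac{935207939}{1332263688} \approx -0.70197$)
$V + \frac{-163726 + 50 \cdot 48 \left(-23\right)}{-218917 - 46526} = - \frac{935207939}{1332263688} + \frac{-163726 + 50 \cdot 48 \left(-23\right)}{-218917 - 46526} = - \frac{935207939}{1332263688} + \frac{-163726 + 2400 \left(-23\right)}{-265443} = - \frac{935207939}{1332263688} + \left(-163726 - 55200\right) \left(- \frac{1}{265443}\right) = - \frac{935207939}{1332263688} - - \frac{218926}{265443} = - \frac{935207939}{1332263688} + \frac{218926}{265443} = \frac{14474253069037}{117880023377928}$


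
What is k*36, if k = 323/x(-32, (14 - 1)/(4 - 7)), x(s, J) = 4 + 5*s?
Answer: -969/13 ≈ -74.538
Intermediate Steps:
k = -323/156 (k = 323/(4 + 5*(-32)) = 323/(4 - 160) = 323/(-156) = 323*(-1/156) = -323/156 ≈ -2.0705)
k*36 = -323/156*36 = -969/13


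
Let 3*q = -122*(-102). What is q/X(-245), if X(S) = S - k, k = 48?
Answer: -4148/293 ≈ -14.157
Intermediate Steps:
X(S) = -48 + S (X(S) = S - 1*48 = S - 48 = -48 + S)
q = 4148 (q = (-122*(-102))/3 = (⅓)*12444 = 4148)
q/X(-245) = 4148/(-48 - 245) = 4148/(-293) = 4148*(-1/293) = -4148/293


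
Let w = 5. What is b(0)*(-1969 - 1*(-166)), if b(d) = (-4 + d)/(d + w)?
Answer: 7212/5 ≈ 1442.4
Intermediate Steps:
b(d) = (-4 + d)/(5 + d) (b(d) = (-4 + d)/(d + 5) = (-4 + d)/(5 + d))
b(0)*(-1969 - 1*(-166)) = ((-4 + 0)/(5 + 0))*(-1969 - 1*(-166)) = (-4/5)*(-1969 + 166) = ((1/5)*(-4))*(-1803) = -4/5*(-1803) = 7212/5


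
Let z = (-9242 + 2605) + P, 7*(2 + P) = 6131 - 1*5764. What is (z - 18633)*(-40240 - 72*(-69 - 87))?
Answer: 731569328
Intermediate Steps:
P = 353/7 (P = -2 + (6131 - 1*5764)/7 = -2 + (6131 - 5764)/7 = -2 + (1/7)*367 = -2 + 367/7 = 353/7 ≈ 50.429)
z = -46106/7 (z = (-9242 + 2605) + 353/7 = -6637 + 353/7 = -46106/7 ≈ -6586.6)
(z - 18633)*(-40240 - 72*(-69 - 87)) = (-46106/7 - 18633)*(-40240 - 72*(-69 - 87)) = -176537*(-40240 - 72*(-156))/7 = -176537*(-40240 + 11232)/7 = -176537/7*(-29008) = 731569328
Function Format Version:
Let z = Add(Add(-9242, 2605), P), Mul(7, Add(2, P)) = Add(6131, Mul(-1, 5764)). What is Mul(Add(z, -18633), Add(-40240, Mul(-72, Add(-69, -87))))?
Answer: 731569328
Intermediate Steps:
P = Rational(353, 7) (P = Add(-2, Mul(Rational(1, 7), Add(6131, Mul(-1, 5764)))) = Add(-2, Mul(Rational(1, 7), Add(6131, -5764))) = Add(-2, Mul(Rational(1, 7), 367)) = Add(-2, Rational(367, 7)) = Rational(353, 7) ≈ 50.429)
z = Rational(-46106, 7) (z = Add(Add(-9242, 2605), Rational(353, 7)) = Add(-6637, Rational(353, 7)) = Rational(-46106, 7) ≈ -6586.6)
Mul(Add(z, -18633), Add(-40240, Mul(-72, Add(-69, -87)))) = Mul(Add(Rational(-46106, 7), -18633), Add(-40240, Mul(-72, Add(-69, -87)))) = Mul(Rational(-176537, 7), Add(-40240, Mul(-72, -156))) = Mul(Rational(-176537, 7), Add(-40240, 11232)) = Mul(Rational(-176537, 7), -29008) = 731569328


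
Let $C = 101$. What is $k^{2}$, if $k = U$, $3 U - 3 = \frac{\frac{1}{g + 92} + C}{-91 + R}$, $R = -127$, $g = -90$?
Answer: $\frac{1221025}{1710864} \approx 0.71369$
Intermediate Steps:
$U = \frac{1105}{1308}$ ($U = 1 + \frac{\left(\frac{1}{-90 + 92} + 101\right) \frac{1}{-91 - 127}}{3} = 1 + \frac{\left(\frac{1}{2} + 101\right) \frac{1}{-218}}{3} = 1 + \frac{\left(\frac{1}{2} + 101\right) \left(- \frac{1}{218}\right)}{3} = 1 + \frac{\frac{203}{2} \left(- \frac{1}{218}\right)}{3} = 1 + \frac{1}{3} \left(- \frac{203}{436}\right) = 1 - \frac{203}{1308} = \frac{1105}{1308} \approx 0.8448$)
$k = \frac{1105}{1308} \approx 0.8448$
$k^{2} = \left(\frac{1105}{1308}\right)^{2} = \frac{1221025}{1710864}$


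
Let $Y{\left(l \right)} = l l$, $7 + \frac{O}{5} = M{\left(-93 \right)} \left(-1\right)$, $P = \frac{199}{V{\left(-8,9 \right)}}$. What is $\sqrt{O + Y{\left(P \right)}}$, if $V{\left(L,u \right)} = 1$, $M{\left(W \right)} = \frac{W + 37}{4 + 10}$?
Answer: $\sqrt{39586} \approx 198.96$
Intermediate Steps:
$M{\left(W \right)} = \frac{37}{14} + \frac{W}{14}$ ($M{\left(W \right)} = \frac{37 + W}{14} = \left(37 + W\right) \frac{1}{14} = \frac{37}{14} + \frac{W}{14}$)
$P = 199$ ($P = \frac{199}{1} = 199 \cdot 1 = 199$)
$O = -15$ ($O = -35 + 5 \left(\frac{37}{14} + \frac{1}{14} \left(-93\right)\right) \left(-1\right) = -35 + 5 \left(\frac{37}{14} - \frac{93}{14}\right) \left(-1\right) = -35 + 5 \left(\left(-4\right) \left(-1\right)\right) = -35 + 5 \cdot 4 = -35 + 20 = -15$)
$Y{\left(l \right)} = l^{2}$
$\sqrt{O + Y{\left(P \right)}} = \sqrt{-15 + 199^{2}} = \sqrt{-15 + 39601} = \sqrt{39586}$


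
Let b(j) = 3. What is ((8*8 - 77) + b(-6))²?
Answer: 100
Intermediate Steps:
((8*8 - 77) + b(-6))² = ((8*8 - 77) + 3)² = ((64 - 77) + 3)² = (-13 + 3)² = (-10)² = 100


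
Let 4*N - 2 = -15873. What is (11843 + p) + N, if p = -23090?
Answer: -60859/4 ≈ -15215.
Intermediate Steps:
N = -15871/4 (N = 1/2 + (1/4)*(-15873) = 1/2 - 15873/4 = -15871/4 ≈ -3967.8)
(11843 + p) + N = (11843 - 23090) - 15871/4 = -11247 - 15871/4 = -60859/4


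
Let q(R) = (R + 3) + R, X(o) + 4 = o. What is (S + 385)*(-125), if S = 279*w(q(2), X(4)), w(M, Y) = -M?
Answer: 196000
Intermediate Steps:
X(o) = -4 + o
q(R) = 3 + 2*R (q(R) = (3 + R) + R = 3 + 2*R)
S = -1953 (S = 279*(-(3 + 2*2)) = 279*(-(3 + 4)) = 279*(-1*7) = 279*(-7) = -1953)
(S + 385)*(-125) = (-1953 + 385)*(-125) = -1568*(-125) = 196000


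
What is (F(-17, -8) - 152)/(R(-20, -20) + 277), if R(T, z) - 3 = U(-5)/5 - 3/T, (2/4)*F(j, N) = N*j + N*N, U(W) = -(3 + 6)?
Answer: 4960/5567 ≈ 0.89096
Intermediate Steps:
U(W) = -9 (U(W) = -1*9 = -9)
F(j, N) = 2*N² + 2*N*j (F(j, N) = 2*(N*j + N*N) = 2*(N*j + N²) = 2*(N² + N*j) = 2*N² + 2*N*j)
R(T, z) = 6/5 - 3/T (R(T, z) = 3 + (-9/5 - 3/T) = 6/5 - 3/T)
(F(-17, -8) - 152)/(R(-20, -20) + 277) = (2*(-8)*(-8 - 17) - 152)/((6/5 - 3/(-20)) + 277) = (2*(-8)*(-25) - 152)/((6/5 - 3*(-1/20)) + 277) = (400 - 152)/((6/5 + 3/20) + 277) = 248/(27/20 + 277) = 248/(5567/20) = 248*(20/5567) = 4960/5567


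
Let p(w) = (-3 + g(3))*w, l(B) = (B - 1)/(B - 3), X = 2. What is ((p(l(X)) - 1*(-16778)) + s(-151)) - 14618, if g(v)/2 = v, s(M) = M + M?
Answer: 1855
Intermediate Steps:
s(M) = 2*M
g(v) = 2*v
l(B) = (-1 + B)/(-3 + B)
p(w) = 3*w (p(w) = (-3 + 2*3)*w = (-3 + 6)*w = 3*w)
((p(l(X)) - 1*(-16778)) + s(-151)) - 14618 = ((3*((-1 + 2)/(-3 + 2)) - 1*(-16778)) + 2*(-151)) - 14618 = ((3*(1/(-1)) + 16778) - 302) - 14618 = ((3*(-1*1) + 16778) - 302) - 14618 = ((3*(-1) + 16778) - 302) - 14618 = ((-3 + 16778) - 302) - 14618 = (16775 - 302) - 14618 = 16473 - 14618 = 1855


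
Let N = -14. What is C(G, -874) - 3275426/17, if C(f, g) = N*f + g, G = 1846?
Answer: -3729632/17 ≈ -2.1939e+5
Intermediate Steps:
C(f, g) = g - 14*f (C(f, g) = -14*f + g = g - 14*f)
C(G, -874) - 3275426/17 = (-874 - 14*1846) - 3275426/17 = (-874 - 25844) - 3275426/17 = -26718 - 21269*154/17 = -26718 - 3275426/17 = -3729632/17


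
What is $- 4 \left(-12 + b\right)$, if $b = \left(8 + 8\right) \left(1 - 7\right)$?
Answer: $432$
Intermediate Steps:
$b = -96$ ($b = 16 \left(-6\right) = -96$)
$- 4 \left(-12 + b\right) = - 4 \left(-12 - 96\right) = \left(-4\right) \left(-108\right) = 432$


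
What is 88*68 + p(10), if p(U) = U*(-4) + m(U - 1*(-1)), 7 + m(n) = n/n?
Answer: 5938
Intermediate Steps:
m(n) = -6 (m(n) = -7 + n/n = -7 + 1 = -6)
p(U) = -6 - 4*U (p(U) = U*(-4) - 6 = -4*U - 6 = -6 - 4*U)
88*68 + p(10) = 88*68 + (-6 - 4*10) = 5984 + (-6 - 40) = 5984 - 46 = 5938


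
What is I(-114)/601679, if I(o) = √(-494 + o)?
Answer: 4*I*√38/601679 ≈ 4.0981e-5*I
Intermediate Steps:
I(-114)/601679 = √(-494 - 114)/601679 = √(-608)*(1/601679) = (4*I*√38)*(1/601679) = 4*I*√38/601679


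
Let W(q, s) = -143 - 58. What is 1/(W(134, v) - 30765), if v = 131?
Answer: -1/30966 ≈ -3.2293e-5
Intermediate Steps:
W(q, s) = -201
1/(W(134, v) - 30765) = 1/(-201 - 30765) = 1/(-30966) = -1/30966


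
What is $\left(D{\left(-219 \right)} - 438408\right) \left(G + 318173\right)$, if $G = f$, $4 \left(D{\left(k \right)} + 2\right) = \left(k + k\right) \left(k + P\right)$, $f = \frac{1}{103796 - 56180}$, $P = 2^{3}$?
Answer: $- \frac{12583860948992659}{95232} \approx -1.3214 \cdot 10^{11}$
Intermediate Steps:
$P = 8$
$f = \frac{1}{47616} \approx 2.1001 \cdot 10^{-5}$
$D{\left(k \right)} = -2 + \frac{k \left(8 + k\right)}{2}$ ($D{\left(k \right)} = -2 + \frac{\left(k + k\right) \left(k + 8\right)}{4} = -2 + \frac{2 k \left(8 + k\right)}{4} = -2 + \frac{k \left(8 + k\right)}{2}$)
$G = \frac{1}{47616} \approx 2.1001 \cdot 10^{-5}$
$\left(D{\left(-219 \right)} - 438408\right) \left(G + 318173\right) = \left(\left(-2 + \frac{\left(-219\right)^{2}}{2} + 4 \left(-219\right)\right) - 438408\right) \left(\frac{1}{47616} + 318173\right) = \left(\left(-2 + \frac{1}{2} \cdot 47961 - 876\right) - 438408\right) \frac{15150125569}{47616} = \left(\left(-2 + \frac{47961}{2} - 876\right) - 438408\right) \frac{15150125569}{47616} = \left(\frac{46205}{2} - 438408\right) \frac{15150125569}{47616} = \left(- \frac{830611}{2}\right) \frac{15150125569}{47616} = - \frac{12583860948992659}{95232}$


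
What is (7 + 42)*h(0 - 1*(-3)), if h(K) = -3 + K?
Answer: 0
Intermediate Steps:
(7 + 42)*h(0 - 1*(-3)) = (7 + 42)*(-3 + (0 - 1*(-3))) = 49*(-3 + (0 + 3)) = 49*(-3 + 3) = 49*0 = 0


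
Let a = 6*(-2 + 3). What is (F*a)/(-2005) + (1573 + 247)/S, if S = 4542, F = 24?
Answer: 1497526/4553355 ≈ 0.32888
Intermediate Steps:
a = 6 (a = 6*1 = 6)
(F*a)/(-2005) + (1573 + 247)/S = (24*6)/(-2005) + (1573 + 247)/4542 = 144*(-1/2005) + 1820*(1/4542) = -144/2005 + 910/2271 = 1497526/4553355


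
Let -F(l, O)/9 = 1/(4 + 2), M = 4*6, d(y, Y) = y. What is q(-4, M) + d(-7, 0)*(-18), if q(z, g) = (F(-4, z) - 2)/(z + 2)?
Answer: 511/4 ≈ 127.75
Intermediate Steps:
M = 24
F(l, O) = -3/2 (F(l, O) = -9/(4 + 2) = -9/6 = -9*1/6 = -3/2)
q(z, g) = -7/(2*(2 + z)) (q(z, g) = (-3/2 - 2)/(z + 2) = -7/(2*(2 + z)))
q(-4, M) + d(-7, 0)*(-18) = -7/(4 + 2*(-4)) - 7*(-18) = -7/(4 - 8) + 126 = -7/(-4) + 126 = -7*(-1/4) + 126 = 7/4 + 126 = 511/4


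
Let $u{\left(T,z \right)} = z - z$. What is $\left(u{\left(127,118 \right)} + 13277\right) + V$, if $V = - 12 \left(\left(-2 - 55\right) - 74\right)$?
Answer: $14849$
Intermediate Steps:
$u{\left(T,z \right)} = 0$
$V = 1572$ ($V = - 12 \left(-57 - 74\right) = \left(-12\right) \left(-131\right) = 1572$)
$\left(u{\left(127,118 \right)} + 13277\right) + V = \left(0 + 13277\right) + 1572 = 13277 + 1572 = 14849$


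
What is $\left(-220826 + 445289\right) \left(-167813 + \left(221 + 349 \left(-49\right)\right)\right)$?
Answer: $-41456744859$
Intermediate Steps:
$\left(-220826 + 445289\right) \left(-167813 + \left(221 + 349 \left(-49\right)\right)\right) = 224463 \left(-167813 + \left(221 - 17101\right)\right) = 224463 \left(-167813 - 16880\right) = 224463 \left(-184693\right) = -41456744859$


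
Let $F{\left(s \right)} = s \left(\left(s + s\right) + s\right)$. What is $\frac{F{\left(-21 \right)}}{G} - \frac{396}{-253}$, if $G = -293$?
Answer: $- \frac{19881}{6739} \approx -2.9501$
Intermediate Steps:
$F{\left(s \right)} = 3 s^{2}$ ($F{\left(s \right)} = s \left(2 s + s\right) = s 3 s = 3 s^{2}$)
$\frac{F{\left(-21 \right)}}{G} - \frac{396}{-253} = \frac{3 \left(-21\right)^{2}}{-293} - \frac{396}{-253} = 3 \cdot 441 \left(- \frac{1}{293}\right) - - \frac{36}{23} = 1323 \left(- \frac{1}{293}\right) + \frac{36}{23} = - \frac{1323}{293} + \frac{36}{23} = - \frac{19881}{6739}$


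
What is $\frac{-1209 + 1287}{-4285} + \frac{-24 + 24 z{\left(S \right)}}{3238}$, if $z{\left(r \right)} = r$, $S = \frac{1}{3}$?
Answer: $- \frac{160562}{6937415} \approx -0.023144$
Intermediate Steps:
$S = \frac{1}{3} \approx 0.33333$
$\frac{-1209 + 1287}{-4285} + \frac{-24 + 24 z{\left(S \right)}}{3238} = \frac{-1209 + 1287}{-4285} + \frac{-24 + 24 \cdot \frac{1}{3}}{3238} = 78 \left(- \frac{1}{4285}\right) + \left(-24 + 8\right) \frac{1}{3238} = - \frac{78}{4285} - \frac{8}{1619} = - \frac{160562}{6937415}$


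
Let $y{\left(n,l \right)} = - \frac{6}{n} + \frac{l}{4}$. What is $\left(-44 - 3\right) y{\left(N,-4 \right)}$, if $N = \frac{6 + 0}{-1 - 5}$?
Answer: $-235$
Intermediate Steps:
$N = -1$ ($N = \frac{6}{-6} = 6 \left(- \frac{1}{6}\right) = -1$)
$y{\left(n,l \right)} = - \frac{6}{n} + \frac{l}{4}$ ($y{\left(n,l \right)} = - \frac{6}{n} + l \frac{1}{4} = - \frac{6}{n} + \frac{l}{4}$)
$\left(-44 - 3\right) y{\left(N,-4 \right)} = \left(-44 - 3\right) \left(- \frac{6}{-1} + \frac{1}{4} \left(-4\right)\right) = - 47 \left(\left(-6\right) \left(-1\right) - 1\right) = - 47 \left(6 - 1\right) = \left(-47\right) 5 = -235$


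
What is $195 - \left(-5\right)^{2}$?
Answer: $170$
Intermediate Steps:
$195 - \left(-5\right)^{2} = 195 - 25 = 170$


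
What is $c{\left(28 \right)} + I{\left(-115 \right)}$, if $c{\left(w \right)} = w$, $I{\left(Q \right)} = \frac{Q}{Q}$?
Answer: $29$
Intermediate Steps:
$I{\left(Q \right)} = 1$
$c{\left(28 \right)} + I{\left(-115 \right)} = 28 + 1 = 29$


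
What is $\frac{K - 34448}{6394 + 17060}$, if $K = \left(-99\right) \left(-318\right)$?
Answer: $- \frac{1483}{11727} \approx -0.12646$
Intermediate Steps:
$K = 31482$
$\frac{K - 34448}{6394 + 17060} = \frac{31482 - 34448}{6394 + 17060} = - \frac{2966}{23454} = \left(-2966\right) \frac{1}{23454} = - \frac{1483}{11727}$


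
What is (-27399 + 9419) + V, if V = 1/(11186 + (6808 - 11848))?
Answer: -110505079/6146 ≈ -17980.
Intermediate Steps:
V = 1/6146 (V = 1/(11186 - 5040) = 1/6146 ≈ 0.00016271)
(-27399 + 9419) + V = (-27399 + 9419) + 1/6146 = -17980 + 1/6146 = -110505079/6146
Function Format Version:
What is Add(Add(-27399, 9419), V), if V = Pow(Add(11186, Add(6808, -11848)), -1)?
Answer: Rational(-110505079, 6146) ≈ -17980.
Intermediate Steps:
V = Rational(1, 6146) (V = Pow(Add(11186, -5040), -1) = Pow(6146, -1) = Rational(1, 6146) ≈ 0.00016271)
Add(Add(-27399, 9419), V) = Add(Add(-27399, 9419), Rational(1, 6146)) = Add(-17980, Rational(1, 6146)) = Rational(-110505079, 6146)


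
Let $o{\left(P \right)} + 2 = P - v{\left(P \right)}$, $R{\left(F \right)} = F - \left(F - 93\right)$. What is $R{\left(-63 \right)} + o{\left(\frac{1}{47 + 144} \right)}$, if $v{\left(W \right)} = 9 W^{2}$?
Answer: $\frac{3319953}{36481} \approx 91.005$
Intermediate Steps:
$R{\left(F \right)} = 93$ ($R{\left(F \right)} = F - \left(-93 + F\right) = 93$)
$o{\left(P \right)} = -2 + P - 9 P^{2}$ ($o{\left(P \right)} = -2 + \left(P - 9 P^{2}\right) = -2 - \left(- P + 9 P^{2}\right) = -2 + P - 9 P^{2}$)
$R{\left(-63 \right)} + o{\left(\frac{1}{47 + 144} \right)} = 93 - \left(2 - \frac{1}{47 + 144} + \frac{9}{\left(47 + 144\right)^{2}}\right) = 93 - \left(2 - \frac{1}{191} + \frac{9}{36481}\right) = 93 - \left(\frac{381}{191} + \frac{9}{36481}\right) = 93 - \frac{72780}{36481} = \frac{3319953}{36481}$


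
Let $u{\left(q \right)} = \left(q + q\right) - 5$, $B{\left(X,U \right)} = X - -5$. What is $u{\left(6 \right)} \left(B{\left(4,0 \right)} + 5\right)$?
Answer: $98$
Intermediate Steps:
$B{\left(X,U \right)} = 5 + X$ ($B{\left(X,U \right)} = X + 5 = 5 + X$)
$u{\left(q \right)} = -5 + 2 q$ ($u{\left(q \right)} = 2 q - 5 = -5 + 2 q$)
$u{\left(6 \right)} \left(B{\left(4,0 \right)} + 5\right) = \left(-5 + 2 \cdot 6\right) \left(\left(5 + 4\right) + 5\right) = \left(-5 + 12\right) \left(9 + 5\right) = 7 \cdot 14 = 98$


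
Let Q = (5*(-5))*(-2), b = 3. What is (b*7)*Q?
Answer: 1050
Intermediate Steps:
Q = 50 (Q = -25*(-2) = 50)
(b*7)*Q = (3*7)*50 = 21*50 = 1050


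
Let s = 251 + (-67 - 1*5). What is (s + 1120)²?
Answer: 1687401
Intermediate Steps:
s = 179 (s = 251 + (-67 - 5) = 251 - 72 = 179)
(s + 1120)² = (179 + 1120)² = 1299² = 1687401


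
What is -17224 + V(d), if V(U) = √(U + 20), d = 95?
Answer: -17224 + √115 ≈ -17213.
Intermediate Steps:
V(U) = √(20 + U)
-17224 + V(d) = -17224 + √(20 + 95) = -17224 + √115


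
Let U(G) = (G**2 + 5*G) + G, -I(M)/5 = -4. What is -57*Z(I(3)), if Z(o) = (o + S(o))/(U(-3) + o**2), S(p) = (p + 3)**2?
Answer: -31293/391 ≈ -80.033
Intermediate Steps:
S(p) = (3 + p)**2
I(M) = 20 (I(M) = -5*(-4) = 20)
U(G) = G**2 + 6*G
Z(o) = (o + (3 + o)**2)/(-9 + o**2) (Z(o) = (o + (3 + o)**2)/(-3*(6 - 3) + o**2) = (o + (3 + o)**2)/(-3*3 + o**2) = (o + (3 + o)**2)/(-9 + o**2))
-57*Z(I(3)) = -57*(20 + (3 + 20)**2)/(-9 + 20**2) = -57*(20 + 23**2)/(-9 + 400) = -57*(20 + 529)/391 = -57*549/391 = -31293/391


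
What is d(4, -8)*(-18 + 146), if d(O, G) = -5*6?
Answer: -3840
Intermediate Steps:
d(O, G) = -30
d(4, -8)*(-18 + 146) = -30*(-18 + 146) = -30*128 = -3840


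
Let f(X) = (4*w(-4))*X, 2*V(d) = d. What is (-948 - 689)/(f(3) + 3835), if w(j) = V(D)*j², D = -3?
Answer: -1637/3547 ≈ -0.46152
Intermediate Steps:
V(d) = d/2
w(j) = -3*j²/2 (w(j) = ((½)*(-3))*j² = -3*j²/2)
f(X) = -96*X (f(X) = (4*(-3/2*(-4)²))*X = (4*(-3/2*16))*X = (4*(-24))*X = -96*X)
(-948 - 689)/(f(3) + 3835) = (-948 - 689)/(-96*3 + 3835) = -1637/(-288 + 3835) = -1637/3547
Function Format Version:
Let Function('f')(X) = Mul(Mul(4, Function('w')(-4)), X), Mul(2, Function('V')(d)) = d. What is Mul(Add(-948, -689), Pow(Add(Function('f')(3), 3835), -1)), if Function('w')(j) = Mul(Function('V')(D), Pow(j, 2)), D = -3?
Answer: Rational(-1637, 3547) ≈ -0.46152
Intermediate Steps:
Function('V')(d) = Mul(Rational(1, 2), d)
Function('w')(j) = Mul(Rational(-3, 2), Pow(j, 2)) (Function('w')(j) = Mul(Mul(Rational(1, 2), -3), Pow(j, 2)) = Mul(Rational(-3, 2), Pow(j, 2)))
Function('f')(X) = Mul(-96, X) (Function('f')(X) = Mul(Mul(4, Mul(Rational(-3, 2), Pow(-4, 2))), X) = Mul(Mul(4, Mul(Rational(-3, 2), 16)), X) = Mul(Mul(4, -24), X) = Mul(-96, X))
Mul(Add(-948, -689), Pow(Add(Function('f')(3), 3835), -1)) = Mul(Add(-948, -689), Pow(Add(Mul(-96, 3), 3835), -1)) = Mul(-1637, Pow(Add(-288, 3835), -1)) = Mul(-1637, Pow(3547, -1)) = Mul(-1637, Rational(1, 3547)) = Rational(-1637, 3547)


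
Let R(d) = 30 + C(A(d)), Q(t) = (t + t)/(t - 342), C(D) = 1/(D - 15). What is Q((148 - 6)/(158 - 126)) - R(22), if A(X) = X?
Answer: -1140605/37807 ≈ -30.169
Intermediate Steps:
C(D) = 1/(-15 + D)
Q(t) = 2*t/(-342 + t) (Q(t) = (2*t)/(-342 + t) = 2*t/(-342 + t))
R(d) = 30 + 1/(-15 + d)
Q((148 - 6)/(158 - 126)) - R(22) = 2*((148 - 6)/(158 - 126))/(-342 + (148 - 6)/(158 - 126)) - (-449 + 30*22)/(-15 + 22) = 2*(142/32)/(-342 + 142/32) - (-449 + 660)/7 = 2*(142*(1/32))/(-342 + 142*(1/32)) - 211/7 = 2*(71/16)/(-342 + 71/16) - 1*211/7 = 2*(71/16)/(-5401/16) - 211/7 = 2*(71/16)*(-16/5401) - 211/7 = -142/5401 - 211/7 = -1140605/37807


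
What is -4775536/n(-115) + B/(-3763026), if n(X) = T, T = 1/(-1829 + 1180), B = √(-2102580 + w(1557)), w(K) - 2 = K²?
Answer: 3099322864 - √321671/3763026 ≈ 3.0993e+9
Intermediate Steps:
w(K) = 2 + K²
B = √321671 (B = √(-2102580 + (2 + 1557²)) = √(-2102580 + (2 + 2424249)) = √(-2102580 + 2424251) = √321671 ≈ 567.16)
T = -1/649 (T = 1/(-649) = -1/649 ≈ -0.0015408)
n(X) = -1/649
-4775536/n(-115) + B/(-3763026) = -4775536/(-1/649) + √321671/(-3763026) = -4775536*(-649) + √321671*(-1/3763026) = 3099322864 - √321671/3763026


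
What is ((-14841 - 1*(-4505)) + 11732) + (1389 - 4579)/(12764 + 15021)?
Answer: 7756934/5557 ≈ 1395.9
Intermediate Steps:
((-14841 - 1*(-4505)) + 11732) + (1389 - 4579)/(12764 + 15021) = ((-14841 + 4505) + 11732) - 3190/27785 = (-10336 + 11732) - 3190*1/27785 = 1396 - 638/5557 = 7756934/5557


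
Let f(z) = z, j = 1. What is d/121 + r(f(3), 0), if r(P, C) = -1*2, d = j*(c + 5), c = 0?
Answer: -237/121 ≈ -1.9587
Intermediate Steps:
d = 5 (d = 1*(0 + 5) = 1*5 = 5)
r(P, C) = -2
d/121 + r(f(3), 0) = 5/121 - 2 = -237/121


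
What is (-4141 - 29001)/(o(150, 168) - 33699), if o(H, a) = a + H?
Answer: 33142/33381 ≈ 0.99284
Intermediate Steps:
o(H, a) = H + a
(-4141 - 29001)/(o(150, 168) - 33699) = (-4141 - 29001)/((150 + 168) - 33699) = -33142/(318 - 33699) = -33142/(-33381) = -33142*(-1/33381) = 33142/33381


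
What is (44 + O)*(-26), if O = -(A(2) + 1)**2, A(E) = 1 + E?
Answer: -728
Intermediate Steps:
O = -16 (O = -((1 + 2) + 1)**2 = -(3 + 1)**2 = -1*4**2 = -1*16 = -16)
(44 + O)*(-26) = (44 - 16)*(-26) = 28*(-26) = -728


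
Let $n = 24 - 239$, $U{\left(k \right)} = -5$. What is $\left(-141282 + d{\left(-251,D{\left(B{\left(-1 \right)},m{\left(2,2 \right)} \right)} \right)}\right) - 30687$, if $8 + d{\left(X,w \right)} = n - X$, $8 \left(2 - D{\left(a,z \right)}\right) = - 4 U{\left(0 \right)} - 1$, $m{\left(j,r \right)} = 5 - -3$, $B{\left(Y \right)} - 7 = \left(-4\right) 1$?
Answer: $-171941$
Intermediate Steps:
$B{\left(Y \right)} = 3$ ($B{\left(Y \right)} = 7 - 4 = 3$)
$m{\left(j,r \right)} = 8$ ($m{\left(j,r \right)} = 5 + 3 = 8$)
$D{\left(a,z \right)} = - \frac{3}{8}$ ($D{\left(a,z \right)} = 2 - \frac{\left(-4\right) \left(-5\right) - 1}{8} = 2 - \frac{20 - 1}{8} = 2 - \frac{19}{8} = - \frac{3}{8}$)
$n = -215$ ($n = 24 - 239 = -215$)
$d{\left(X,w \right)} = -223 - X$ ($d{\left(X,w \right)} = -8 - \left(215 + X\right) = -223 - X$)
$\left(-141282 + d{\left(-251,D{\left(B{\left(-1 \right)},m{\left(2,2 \right)} \right)} \right)}\right) - 30687 = \left(-141282 - -28\right) - 30687 = \left(-141282 + \left(-223 + 251\right)\right) - 30687 = \left(-141282 + 28\right) - 30687 = -141254 - 30687 = -171941$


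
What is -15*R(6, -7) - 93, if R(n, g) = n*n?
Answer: -633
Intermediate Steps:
R(n, g) = n²
-15*R(6, -7) - 93 = -15*6² - 93 = -15*36 - 93 = -540 - 93 = -633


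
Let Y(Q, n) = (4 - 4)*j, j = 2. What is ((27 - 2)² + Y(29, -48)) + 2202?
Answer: 2827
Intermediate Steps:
Y(Q, n) = 0 (Y(Q, n) = (4 - 4)*2 = 0*2 = 0)
((27 - 2)² + Y(29, -48)) + 2202 = ((27 - 2)² + 0) + 2202 = (25² + 0) + 2202 = (625 + 0) + 2202 = 625 + 2202 = 2827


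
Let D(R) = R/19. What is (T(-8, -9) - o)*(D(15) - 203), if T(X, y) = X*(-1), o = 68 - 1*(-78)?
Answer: 530196/19 ≈ 27905.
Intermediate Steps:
o = 146 (o = 68 + 78 = 146)
T(X, y) = -X
D(R) = R/19 (D(R) = R*(1/19) = R/19)
(T(-8, -9) - o)*(D(15) - 203) = (-1*(-8) - 1*146)*((1/19)*15 - 203) = (8 - 146)*(15/19 - 203) = -138*(-3842/19) = 530196/19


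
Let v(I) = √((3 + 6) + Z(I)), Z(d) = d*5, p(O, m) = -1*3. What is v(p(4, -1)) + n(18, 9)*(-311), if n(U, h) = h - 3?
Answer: -1866 + I*√6 ≈ -1866.0 + 2.4495*I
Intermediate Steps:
p(O, m) = -3
Z(d) = 5*d
n(U, h) = -3 + h
v(I) = √(9 + 5*I) (v(I) = √((3 + 6) + 5*I) = √(9 + 5*I))
v(p(4, -1)) + n(18, 9)*(-311) = √(9 + 5*(-3)) + (-3 + 9)*(-311) = √(9 - 15) + 6*(-311) = √(-6) - 1866 = I*√6 - 1866 = -1866 + I*√6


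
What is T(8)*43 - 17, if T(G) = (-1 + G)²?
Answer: 2090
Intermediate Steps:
T(8)*43 - 17 = (-1 + 8)²*43 - 17 = 7²*43 - 17 = 49*43 - 17 = 2107 - 17 = 2090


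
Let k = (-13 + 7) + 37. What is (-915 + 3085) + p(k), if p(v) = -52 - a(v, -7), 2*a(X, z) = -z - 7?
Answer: 2118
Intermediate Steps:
a(X, z) = -7/2 - z/2 (a(X, z) = (-z - 7)/2 = (-7 - z)/2 = -7/2 - z/2)
k = 31 (k = -6 + 37 = 31)
p(v) = -52 (p(v) = -52 - (-7/2 - 1/2*(-7)) = -52 - (-7/2 + 7/2) = -52 - 1*0 = -52 + 0 = -52)
(-915 + 3085) + p(k) = (-915 + 3085) - 52 = 2170 - 52 = 2118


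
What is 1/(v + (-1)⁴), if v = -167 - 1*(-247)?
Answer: 1/81 ≈ 0.012346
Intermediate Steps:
v = 80 (v = -167 + 247 = 80)
1/(v + (-1)⁴) = 1/(80 + (-1)⁴) = 1/(80 + 1) = 1/81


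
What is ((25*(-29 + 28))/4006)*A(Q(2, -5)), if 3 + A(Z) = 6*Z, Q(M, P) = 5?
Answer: -675/4006 ≈ -0.16850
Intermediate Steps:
A(Z) = -3 + 6*Z
((25*(-29 + 28))/4006)*A(Q(2, -5)) = ((25*(-29 + 28))/4006)*(-3 + 6*5) = ((25*(-1))*(1/4006))*(-3 + 30) = -25*1/4006*27 = -25/4006*27 = -675/4006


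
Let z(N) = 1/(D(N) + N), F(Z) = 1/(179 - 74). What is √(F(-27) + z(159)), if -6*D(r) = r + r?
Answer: √2348430/11130 ≈ 0.13769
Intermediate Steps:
F(Z) = 1/105
D(r) = -r/3 (D(r) = -(r + r)/6 = -r/3)
z(N) = 3/(2*N) (z(N) = 1/(-N/3 + N) = 1/(2*N/3) = 3/(2*N))
√(F(-27) + z(159)) = √(1/105 + (3/2)/159) = √(1/105 + (3/2)*(1/159)) = √(1/105 + 1/106) = √(211/11130) = √2348430/11130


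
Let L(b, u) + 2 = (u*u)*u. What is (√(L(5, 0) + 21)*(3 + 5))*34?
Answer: 272*√19 ≈ 1185.6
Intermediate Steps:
L(b, u) = -2 + u³ (L(b, u) = -2 + (u*u)*u = -2 + u²*u = -2 + u³)
(√(L(5, 0) + 21)*(3 + 5))*34 = (√((-2 + 0³) + 21)*(3 + 5))*34 = (√((-2 + 0) + 21)*8)*34 = (√(-2 + 21)*8)*34 = (√19*8)*34 = (8*√19)*34 = 272*√19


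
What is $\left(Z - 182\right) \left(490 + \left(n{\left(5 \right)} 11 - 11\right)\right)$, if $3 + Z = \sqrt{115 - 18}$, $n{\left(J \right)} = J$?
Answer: $-98790 + 534 \sqrt{97} \approx -93531.0$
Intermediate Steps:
$Z = -3 + \sqrt{97}$ ($Z = -3 + \sqrt{115 - 18} = -3 + \sqrt{97} \approx 6.8489$)
$\left(Z - 182\right) \left(490 + \left(n{\left(5 \right)} 11 - 11\right)\right) = \left(\left(-3 + \sqrt{97}\right) - 182\right) \left(490 + \left(5 \cdot 11 - 11\right)\right) = \left(-185 + \sqrt{97}\right) \left(490 + \left(55 - 11\right)\right) = \left(-185 + \sqrt{97}\right) \left(490 + 44\right) = \left(-185 + \sqrt{97}\right) 534 = -98790 + 534 \sqrt{97}$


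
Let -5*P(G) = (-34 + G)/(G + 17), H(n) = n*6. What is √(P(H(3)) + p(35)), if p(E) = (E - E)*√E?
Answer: 4*√7/35 ≈ 0.30237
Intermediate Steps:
H(n) = 6*n
P(G) = -(-34 + G)/(5*(17 + G)) (P(G) = -(-34 + G)/(5*(G + 17)) = -(-34 + G)/(5*(17 + G)))
p(E) = 0 (p(E) = 0*√E = 0)
√(P(H(3)) + p(35)) = √((34 - 6*3)/(5*(17 + 6*3)) + 0) = √((34 - 1*18)/(5*(17 + 18)) + 0) = √((⅕)*(34 - 18)/35 + 0) = √((⅕)*(1/35)*16 + 0) = √(16/175 + 0) = √(16/175) = 4*√7/35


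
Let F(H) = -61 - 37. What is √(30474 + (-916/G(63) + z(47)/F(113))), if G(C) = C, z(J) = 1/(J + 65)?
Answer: √42124702466/1176 ≈ 174.53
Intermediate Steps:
z(J) = 1/(65 + J)
F(H) = -98
√(30474 + (-916/G(63) + z(47)/F(113))) = √(30474 + (-916/63 + 1/((65 + 47)*(-98)))) = √(30474 + (-916*1/63 - 1/98/112)) = √(30474 + (-916/63 + (1/112)*(-1/98))) = √(30474 + (-916/63 - 1/10976)) = √(30474 - 1436297/98784) = √(3008907319/98784) = √42124702466/1176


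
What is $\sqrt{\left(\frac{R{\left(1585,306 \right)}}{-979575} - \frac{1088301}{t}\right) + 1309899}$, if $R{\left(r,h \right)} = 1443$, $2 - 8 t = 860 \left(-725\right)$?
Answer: $\frac{\sqrt{44065205611262700299754}}{183413505} \approx 1144.5$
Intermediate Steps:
$t = \frac{311751}{4}$ ($t = \frac{1}{4} - \frac{860 \left(-725\right)}{8} = \frac{1}{4} - - \frac{155875}{2} = \frac{1}{4} + \frac{155875}{2} = \frac{311751}{4} \approx 77938.0$)
$\sqrt{\left(\frac{R{\left(1585,306 \right)}}{-979575} - \frac{1088301}{t}\right) + 1309899} = \sqrt{\left(\frac{1443}{-979575} - \frac{1088301}{\frac{311751}{4}}\right) + 1309899} = \sqrt{\left(1443 \left(- \frac{1}{979575}\right) - \frac{1451068}{103917}\right) + 1309899} = \sqrt{\left(- \frac{13}{8825} - \frac{1451068}{103917}\right) + 1309899} = \sqrt{- \frac{12807026021}{917067525} + 1309899} = \sqrt{\frac{1201253026903954}{917067525}} = \frac{\sqrt{44065205611262700299754}}{183413505}$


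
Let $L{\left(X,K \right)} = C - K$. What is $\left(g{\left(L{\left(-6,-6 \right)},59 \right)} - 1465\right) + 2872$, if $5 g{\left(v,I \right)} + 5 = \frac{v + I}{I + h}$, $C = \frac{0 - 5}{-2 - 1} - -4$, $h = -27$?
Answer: $\frac{168773}{120} \approx 1406.4$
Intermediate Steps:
$C = \frac{17}{3}$ ($C = - \frac{5}{-3} + 4 = \left(-5\right) \left(- \frac{1}{3}\right) + 4 = \frac{5}{3} + 4 = \frac{17}{3} \approx 5.6667$)
$L{\left(X,K \right)} = \frac{17}{3} - K$
$g{\left(v,I \right)} = -1 + \frac{I + v}{5 \left(-27 + I\right)}$ ($g{\left(v,I \right)} = -1 + \frac{\left(v + I\right) \frac{1}{I - 27}}{5} = -1 + \frac{\left(I + v\right) \frac{1}{-27 + I}}{5} = -1 + \frac{\frac{1}{-27 + I} \left(I + v\right)}{5} = -1 + \frac{I + v}{5 \left(-27 + I\right)}$)
$\left(g{\left(L{\left(-6,-6 \right)},59 \right)} - 1465\right) + 2872 = \left(\frac{135 + \left(\frac{17}{3} - -6\right) - 236}{5 \left(-27 + 59\right)} - 1465\right) + 2872 = \left(\frac{135 + \left(\frac{17}{3} + 6\right) - 236}{5 \cdot 32} - 1465\right) + 2872 = \left(\frac{1}{5} \cdot \frac{1}{32} \left(135 + \frac{35}{3} - 236\right) - 1465\right) + 2872 = \left(\frac{1}{5} \cdot \frac{1}{32} \left(- \frac{268}{3}\right) - 1465\right) + 2872 = \left(- \frac{67}{120} - 1465\right) + 2872 = - \frac{175867}{120} + 2872 = \frac{168773}{120}$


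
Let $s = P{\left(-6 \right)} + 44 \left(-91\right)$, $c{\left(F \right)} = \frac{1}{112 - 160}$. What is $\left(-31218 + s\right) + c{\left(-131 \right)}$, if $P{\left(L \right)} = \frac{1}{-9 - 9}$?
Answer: $- \frac{5071979}{144} \approx -35222.0$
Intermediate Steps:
$c{\left(F \right)} = - \frac{1}{48}$ ($c{\left(F \right)} = \frac{1}{-48} = - \frac{1}{48}$)
$P{\left(L \right)} = - \frac{1}{18}$ ($P{\left(L \right)} = \frac{1}{-18} = - \frac{1}{18}$)
$s = - \frac{72073}{18}$ ($s = - \frac{1}{18} + 44 \left(-91\right) = - \frac{1}{18} - 4004 = - \frac{72073}{18} \approx -4004.1$)
$\left(-31218 + s\right) + c{\left(-131 \right)} = \left(-31218 - \frac{72073}{18}\right) - \frac{1}{48} = - \frac{633997}{18} - \frac{1}{48} = - \frac{5071979}{144}$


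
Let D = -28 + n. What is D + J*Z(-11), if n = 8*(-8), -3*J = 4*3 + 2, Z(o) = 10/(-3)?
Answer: -688/9 ≈ -76.444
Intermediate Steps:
Z(o) = -10/3 (Z(o) = 10*(-⅓) = -10/3)
J = -14/3 (J = -(4*3 + 2)/3 = -(12 + 2)/3 = -⅓*14 = -14/3 ≈ -4.6667)
n = -64
D = -92 (D = -28 - 64 = -92)
D + J*Z(-11) = -92 - 14/3*(-10/3) = -92 + 140/9 = -688/9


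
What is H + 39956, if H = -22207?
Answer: 17749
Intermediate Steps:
H + 39956 = -22207 + 39956 = 17749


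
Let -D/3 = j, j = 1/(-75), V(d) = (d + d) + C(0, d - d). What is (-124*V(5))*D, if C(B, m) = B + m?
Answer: -248/5 ≈ -49.600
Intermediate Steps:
V(d) = 2*d (V(d) = (d + d) + (0 + (d - d)) = 2*d + (0 + 0) = 2*d + 0 = 2*d)
j = -1/75 ≈ -0.013333
D = 1/25 (D = -3*(-1/75) = 1/25 ≈ 0.040000)
(-124*V(5))*D = -248*5*(1/25) = -124*10*(1/25) = -1240*1/25 = -248/5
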